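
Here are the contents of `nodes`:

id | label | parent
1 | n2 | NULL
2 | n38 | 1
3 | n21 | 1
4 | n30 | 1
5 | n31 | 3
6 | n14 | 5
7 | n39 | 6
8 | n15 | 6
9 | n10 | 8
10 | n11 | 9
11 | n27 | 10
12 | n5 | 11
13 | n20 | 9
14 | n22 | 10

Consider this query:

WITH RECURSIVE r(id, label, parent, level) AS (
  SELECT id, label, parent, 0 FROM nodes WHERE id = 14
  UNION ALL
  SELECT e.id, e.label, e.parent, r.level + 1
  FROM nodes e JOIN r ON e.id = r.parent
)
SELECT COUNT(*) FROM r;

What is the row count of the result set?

8

Base: id=14 (n22), parent=10, level 0.
Iteration 1: join on id=10 -> n11 (id 10, parent=9, level 1).
Iteration 2: join on id=9 -> n10 (id 9, parent=8, level 2).
Iteration 3: join on id=8 -> n15 (id 8, parent=6, level 3).
Iteration 4: join on id=6 -> n14 (id 6, parent=5, level 4).
Iteration 5: join on id=5 -> n31 (id 5, parent=3, level 5).
Iteration 6: join on id=3 -> n21 (id 3, parent=1, level 6).
Iteration 7: join on id=1 -> n2 (id 1, parent=NULL, level 7).
Iteration 8: parent is NULL; no match; recursion stops.
Total rows emitted: 8.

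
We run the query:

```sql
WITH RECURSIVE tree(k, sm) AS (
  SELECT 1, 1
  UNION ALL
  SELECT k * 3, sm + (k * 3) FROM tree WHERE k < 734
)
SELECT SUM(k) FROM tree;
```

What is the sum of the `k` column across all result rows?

Base: k=1, sm=1.
Iteration 1: 1 < 734 holds -> k = 1 * 3 = 3, sm = 1 + 3 = 4.
Iteration 2: 3 < 734 holds -> k = 3 * 3 = 9, sm = 4 + 9 = 13.
Iteration 3: 9 < 734 holds -> k = 9 * 3 = 27, sm = 13 + 27 = 40.
Iteration 4: 27 < 734 holds -> k = 27 * 3 = 81, sm = 40 + 81 = 121.
Iteration 5: 81 < 734 holds -> k = 81 * 3 = 243, sm = 121 + 243 = 364.
Iteration 6: 243 < 734 holds -> k = 243 * 3 = 729, sm = 364 + 729 = 1093.
Iteration 7: 729 < 734 holds -> k = 729 * 3 = 2187, sm = 1093 + 2187 = 3280.
Iteration 8: 2187 < 734 fails; recursion stops.
SUM(k) = 1 + 3 + 9 + 27 + 81 + 243 + 729 + 2187 = 3280.

3280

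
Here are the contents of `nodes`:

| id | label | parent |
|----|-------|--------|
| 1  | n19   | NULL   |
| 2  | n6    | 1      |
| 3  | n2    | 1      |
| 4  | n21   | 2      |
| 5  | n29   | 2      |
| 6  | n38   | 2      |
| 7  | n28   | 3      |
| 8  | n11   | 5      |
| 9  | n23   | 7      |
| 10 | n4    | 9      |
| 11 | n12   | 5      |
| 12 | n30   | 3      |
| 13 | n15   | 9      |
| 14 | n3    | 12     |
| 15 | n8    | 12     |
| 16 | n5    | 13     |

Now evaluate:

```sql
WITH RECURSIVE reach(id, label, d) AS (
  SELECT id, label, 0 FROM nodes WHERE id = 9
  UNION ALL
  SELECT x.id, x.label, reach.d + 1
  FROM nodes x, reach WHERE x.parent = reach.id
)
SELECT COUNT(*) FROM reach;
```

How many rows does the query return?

Base: id=9 (n23) at d 0.
Iteration 1: rows with parent in {9} -> n4 (id 10, d 1), n15 (id 13, d 1).
Iteration 2: rows with parent in {10,13} -> n5 (id 16, d 2).
Iteration 3: no rows with parent in {16}; recursion stops.
Total rows emitted: 4.

4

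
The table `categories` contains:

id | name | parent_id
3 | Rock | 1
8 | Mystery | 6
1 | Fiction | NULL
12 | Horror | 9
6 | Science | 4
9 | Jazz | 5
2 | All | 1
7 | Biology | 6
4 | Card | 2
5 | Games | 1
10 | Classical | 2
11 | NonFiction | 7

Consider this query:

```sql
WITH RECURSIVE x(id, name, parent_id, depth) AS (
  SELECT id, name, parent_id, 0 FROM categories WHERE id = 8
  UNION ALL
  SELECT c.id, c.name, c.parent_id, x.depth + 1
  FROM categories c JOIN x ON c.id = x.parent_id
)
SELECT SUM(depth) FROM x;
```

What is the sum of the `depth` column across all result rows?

10

Base: id=8 (Mystery), parent_id=6, depth 0.
Iteration 1: join on id=6 -> Science (id 6, parent_id=4, depth 1).
Iteration 2: join on id=4 -> Card (id 4, parent_id=2, depth 2).
Iteration 3: join on id=2 -> All (id 2, parent_id=1, depth 3).
Iteration 4: join on id=1 -> Fiction (id 1, parent_id=NULL, depth 4).
Iteration 5: parent_id is NULL; no match; recursion stops.
SUM(depth) = 0 + 1 + 2 + 3 + 4 = 10.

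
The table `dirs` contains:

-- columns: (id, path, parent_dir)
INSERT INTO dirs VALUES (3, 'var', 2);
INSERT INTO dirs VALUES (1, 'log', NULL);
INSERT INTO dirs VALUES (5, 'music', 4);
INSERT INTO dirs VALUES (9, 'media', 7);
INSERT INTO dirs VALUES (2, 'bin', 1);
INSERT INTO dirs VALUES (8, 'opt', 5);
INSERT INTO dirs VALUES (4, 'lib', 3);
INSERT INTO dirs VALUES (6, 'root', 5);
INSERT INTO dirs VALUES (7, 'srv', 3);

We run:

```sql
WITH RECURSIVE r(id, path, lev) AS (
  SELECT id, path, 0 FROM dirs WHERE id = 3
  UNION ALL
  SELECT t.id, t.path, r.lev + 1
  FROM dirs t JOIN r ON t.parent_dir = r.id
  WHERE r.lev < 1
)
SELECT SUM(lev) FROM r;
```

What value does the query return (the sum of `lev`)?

Base: id=3 (var) at lev 0.
Iteration 1: rows with parent_dir in {3} -> lib (id 4, lev 1), srv (id 7, lev 1).
Iteration 2: lev < 1 fails for all current rows; recursion stops.
SUM(lev) = 0 + 1 + 1 = 2.

2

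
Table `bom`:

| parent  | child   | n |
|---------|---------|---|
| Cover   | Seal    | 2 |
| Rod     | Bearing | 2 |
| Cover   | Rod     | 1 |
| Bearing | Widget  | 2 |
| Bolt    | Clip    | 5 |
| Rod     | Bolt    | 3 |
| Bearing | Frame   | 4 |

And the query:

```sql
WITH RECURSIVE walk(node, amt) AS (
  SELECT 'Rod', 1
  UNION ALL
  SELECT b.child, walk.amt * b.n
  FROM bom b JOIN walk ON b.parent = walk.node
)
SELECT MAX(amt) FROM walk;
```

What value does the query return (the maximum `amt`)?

Base: (Rod, amt=1).
Iteration 1: components of {Rod} -> Bearing = 1*2 = 2, Bolt = 1*3 = 3.
Iteration 2: components of {Bearing,Bolt} -> Clip = 3*5 = 15, Frame = 2*4 = 8, Widget = 2*2 = 4.
Iteration 3: no further components; recursion stops.
amt values: 1, 2, 3, 4, 8, 15; the maximum is 15.

15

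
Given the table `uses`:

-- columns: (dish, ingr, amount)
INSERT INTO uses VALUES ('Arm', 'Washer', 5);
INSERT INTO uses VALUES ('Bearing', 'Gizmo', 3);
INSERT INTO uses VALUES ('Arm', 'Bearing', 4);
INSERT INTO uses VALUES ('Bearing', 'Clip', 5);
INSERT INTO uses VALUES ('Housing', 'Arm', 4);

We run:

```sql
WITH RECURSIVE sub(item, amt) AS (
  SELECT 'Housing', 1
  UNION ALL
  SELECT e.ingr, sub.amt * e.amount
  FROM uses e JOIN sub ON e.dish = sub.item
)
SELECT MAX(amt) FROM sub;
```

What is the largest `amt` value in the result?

80

Base: (Housing, amt=1).
Iteration 1: components of {Housing} -> Arm = 1*4 = 4.
Iteration 2: components of {Arm} -> Bearing = 4*4 = 16, Washer = 4*5 = 20.
Iteration 3: components of {Bearing,Washer} -> Clip = 16*5 = 80, Gizmo = 16*3 = 48.
Iteration 4: no further components; recursion stops.
amt values: 1, 4, 20, 16, 80, 48; the maximum is 80.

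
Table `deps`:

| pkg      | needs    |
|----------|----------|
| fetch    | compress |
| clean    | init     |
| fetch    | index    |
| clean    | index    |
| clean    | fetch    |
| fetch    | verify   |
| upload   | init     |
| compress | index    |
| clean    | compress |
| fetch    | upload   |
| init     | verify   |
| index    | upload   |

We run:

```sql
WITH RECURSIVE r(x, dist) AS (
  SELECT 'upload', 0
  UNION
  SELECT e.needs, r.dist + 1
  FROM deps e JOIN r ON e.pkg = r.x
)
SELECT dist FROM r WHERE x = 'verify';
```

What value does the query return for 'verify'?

2

Base: (upload, dist=0).
Iteration 1: edges from {upload} -> (init, dist=1).
Iteration 2: edges from {init} -> (verify, dist=2).
Iteration 3: no outgoing edges from {verify}; recursion stops.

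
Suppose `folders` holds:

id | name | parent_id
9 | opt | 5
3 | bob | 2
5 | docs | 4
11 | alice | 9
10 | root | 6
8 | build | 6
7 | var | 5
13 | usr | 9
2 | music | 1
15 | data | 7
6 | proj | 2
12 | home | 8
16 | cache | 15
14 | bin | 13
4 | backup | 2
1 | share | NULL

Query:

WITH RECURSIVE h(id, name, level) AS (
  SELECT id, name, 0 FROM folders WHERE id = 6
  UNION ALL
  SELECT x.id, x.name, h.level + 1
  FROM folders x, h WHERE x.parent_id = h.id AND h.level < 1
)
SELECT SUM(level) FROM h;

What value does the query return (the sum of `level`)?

Base: id=6 (proj) at level 0.
Iteration 1: rows with parent_id in {6} -> build (id 8, level 1), root (id 10, level 1).
Iteration 2: level < 1 fails for all current rows; recursion stops.
SUM(level) = 0 + 1 + 1 = 2.

2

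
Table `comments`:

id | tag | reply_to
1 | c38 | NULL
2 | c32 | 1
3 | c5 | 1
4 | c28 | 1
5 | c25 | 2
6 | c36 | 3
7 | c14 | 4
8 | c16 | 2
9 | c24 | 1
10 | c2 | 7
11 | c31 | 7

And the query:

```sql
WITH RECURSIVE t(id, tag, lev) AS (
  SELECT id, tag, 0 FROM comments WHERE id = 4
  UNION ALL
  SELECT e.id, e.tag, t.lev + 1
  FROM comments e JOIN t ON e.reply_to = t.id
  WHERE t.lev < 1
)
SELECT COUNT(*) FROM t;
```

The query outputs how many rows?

Base: id=4 (c28) at lev 0.
Iteration 1: rows with reply_to in {4} -> c14 (id 7, lev 1).
Iteration 2: lev < 1 fails for all current rows; recursion stops.
Total rows emitted: 2.

2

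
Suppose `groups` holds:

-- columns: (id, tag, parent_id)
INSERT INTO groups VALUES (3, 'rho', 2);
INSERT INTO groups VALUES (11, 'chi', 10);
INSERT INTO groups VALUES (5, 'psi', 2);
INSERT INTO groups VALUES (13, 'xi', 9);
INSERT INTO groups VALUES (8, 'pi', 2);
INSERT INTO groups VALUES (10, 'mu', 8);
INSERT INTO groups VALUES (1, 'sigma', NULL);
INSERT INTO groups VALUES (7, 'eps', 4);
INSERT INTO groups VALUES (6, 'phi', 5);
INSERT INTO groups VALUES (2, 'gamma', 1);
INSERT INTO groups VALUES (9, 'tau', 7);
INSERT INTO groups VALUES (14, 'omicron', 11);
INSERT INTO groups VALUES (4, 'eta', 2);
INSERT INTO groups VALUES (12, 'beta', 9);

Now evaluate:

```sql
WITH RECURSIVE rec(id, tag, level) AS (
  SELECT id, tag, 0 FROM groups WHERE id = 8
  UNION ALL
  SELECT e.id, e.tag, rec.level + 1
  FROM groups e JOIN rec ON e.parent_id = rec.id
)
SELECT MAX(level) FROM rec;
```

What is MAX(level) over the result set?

Base: id=8 (pi) at level 0.
Iteration 1: rows with parent_id in {8} -> mu (id 10, level 1).
Iteration 2: rows with parent_id in {10} -> chi (id 11, level 2).
Iteration 3: rows with parent_id in {11} -> omicron (id 14, level 3).
Iteration 4: no rows with parent_id in {14}; recursion stops.
level values: 0, 1, 2, 3; the maximum is 3.

3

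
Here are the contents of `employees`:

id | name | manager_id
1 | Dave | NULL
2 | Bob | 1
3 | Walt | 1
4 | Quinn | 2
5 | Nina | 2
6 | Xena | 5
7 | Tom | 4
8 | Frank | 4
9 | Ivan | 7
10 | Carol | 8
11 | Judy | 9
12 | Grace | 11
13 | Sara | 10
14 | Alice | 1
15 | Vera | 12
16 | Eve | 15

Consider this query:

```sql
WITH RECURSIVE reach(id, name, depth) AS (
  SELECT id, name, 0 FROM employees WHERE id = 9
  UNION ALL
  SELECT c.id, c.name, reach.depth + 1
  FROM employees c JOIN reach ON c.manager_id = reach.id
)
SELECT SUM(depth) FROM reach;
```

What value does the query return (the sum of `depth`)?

10

Base: id=9 (Ivan) at depth 0.
Iteration 1: rows with manager_id in {9} -> Judy (id 11, depth 1).
Iteration 2: rows with manager_id in {11} -> Grace (id 12, depth 2).
Iteration 3: rows with manager_id in {12} -> Vera (id 15, depth 3).
Iteration 4: rows with manager_id in {15} -> Eve (id 16, depth 4).
Iteration 5: no rows with manager_id in {16}; recursion stops.
SUM(depth) = 0 + 1 + 2 + 3 + 4 = 10.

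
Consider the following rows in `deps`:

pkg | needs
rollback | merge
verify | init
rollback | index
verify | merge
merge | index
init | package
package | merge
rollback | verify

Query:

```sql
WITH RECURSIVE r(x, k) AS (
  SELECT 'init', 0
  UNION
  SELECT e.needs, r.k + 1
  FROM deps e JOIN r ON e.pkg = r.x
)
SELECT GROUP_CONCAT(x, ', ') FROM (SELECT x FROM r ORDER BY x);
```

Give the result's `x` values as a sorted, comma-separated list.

Base: (init, k=0).
Iteration 1: edges from {init} -> (package, k=1).
Iteration 2: edges from {package} -> (merge, k=2).
Iteration 3: edges from {merge} -> (index, k=3).
Iteration 4: no outgoing edges from {index}; recursion stops.

index, init, merge, package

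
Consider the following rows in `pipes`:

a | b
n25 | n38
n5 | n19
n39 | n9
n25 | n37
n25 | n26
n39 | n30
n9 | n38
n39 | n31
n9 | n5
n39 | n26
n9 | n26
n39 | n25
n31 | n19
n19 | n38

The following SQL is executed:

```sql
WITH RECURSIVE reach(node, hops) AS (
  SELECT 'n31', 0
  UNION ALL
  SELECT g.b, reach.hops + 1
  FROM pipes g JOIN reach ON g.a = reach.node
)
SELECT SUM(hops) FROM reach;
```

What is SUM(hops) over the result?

3

Base: (n31, hops=0).
Iteration 1: edges from {n31} -> (n19, hops=1).
Iteration 2: edges from {n19} -> (n38, hops=2).
Iteration 3: no outgoing edges from {n38}; recursion stops.
SUM(hops) = 0 + 1 + 2 = 3.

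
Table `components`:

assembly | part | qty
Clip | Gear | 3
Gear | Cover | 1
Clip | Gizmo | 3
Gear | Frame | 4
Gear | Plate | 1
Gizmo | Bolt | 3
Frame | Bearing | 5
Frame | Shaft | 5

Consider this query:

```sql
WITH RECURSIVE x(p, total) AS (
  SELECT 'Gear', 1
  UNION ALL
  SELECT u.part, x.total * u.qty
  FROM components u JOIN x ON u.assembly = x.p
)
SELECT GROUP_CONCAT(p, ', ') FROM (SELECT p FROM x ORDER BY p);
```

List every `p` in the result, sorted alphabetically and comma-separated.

Bearing, Cover, Frame, Gear, Plate, Shaft

Base: (Gear, total=1).
Iteration 1: components of {Gear} -> Cover = 1*1 = 1, Frame = 1*4 = 4, Plate = 1*1 = 1.
Iteration 2: components of {Cover,Frame,Plate} -> Bearing = 4*5 = 20, Shaft = 4*5 = 20.
Iteration 3: no further components; recursion stops.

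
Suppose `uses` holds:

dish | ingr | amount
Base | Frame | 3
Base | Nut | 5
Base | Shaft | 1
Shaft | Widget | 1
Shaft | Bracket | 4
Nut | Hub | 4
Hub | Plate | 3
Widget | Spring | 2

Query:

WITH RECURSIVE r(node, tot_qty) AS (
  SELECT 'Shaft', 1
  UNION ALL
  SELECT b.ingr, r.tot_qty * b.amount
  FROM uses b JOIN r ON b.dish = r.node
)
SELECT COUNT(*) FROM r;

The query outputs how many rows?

Base: (Shaft, tot_qty=1).
Iteration 1: components of {Shaft} -> Bracket = 1*4 = 4, Widget = 1*1 = 1.
Iteration 2: components of {Bracket,Widget} -> Spring = 1*2 = 2.
Iteration 3: no further components; recursion stops.
Total rows emitted: 4.

4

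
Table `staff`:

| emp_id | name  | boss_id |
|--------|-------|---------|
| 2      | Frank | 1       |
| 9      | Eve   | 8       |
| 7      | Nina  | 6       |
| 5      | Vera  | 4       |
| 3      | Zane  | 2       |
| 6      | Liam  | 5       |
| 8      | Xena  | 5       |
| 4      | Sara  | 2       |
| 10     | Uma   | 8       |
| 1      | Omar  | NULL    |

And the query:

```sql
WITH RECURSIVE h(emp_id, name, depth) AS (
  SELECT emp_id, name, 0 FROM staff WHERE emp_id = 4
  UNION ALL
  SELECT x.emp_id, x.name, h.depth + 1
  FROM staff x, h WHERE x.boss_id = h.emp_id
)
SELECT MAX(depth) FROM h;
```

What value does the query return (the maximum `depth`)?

Base: emp_id=4 (Sara) at depth 0.
Iteration 1: rows with boss_id in {4} -> Vera (id 5, depth 1).
Iteration 2: rows with boss_id in {5} -> Liam (id 6, depth 2), Xena (id 8, depth 2).
Iteration 3: rows with boss_id in {6,8} -> Nina (id 7, depth 3), Eve (id 9, depth 3), Uma (id 10, depth 3).
Iteration 4: no rows with boss_id in {7,9,10}; recursion stops.
depth values: 0, 1, 2, 2, 3, 3, 3; the maximum is 3.

3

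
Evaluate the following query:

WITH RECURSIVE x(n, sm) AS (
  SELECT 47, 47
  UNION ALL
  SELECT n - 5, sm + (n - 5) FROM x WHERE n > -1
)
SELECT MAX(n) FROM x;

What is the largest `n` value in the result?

Base: n=47, sm=47.
Iteration 1: 47 > -1 holds -> n = 47 - 5 = 42, sm = 47 + 42 = 89.
Iteration 2: 42 > -1 holds -> n = 42 - 5 = 37, sm = 89 + 37 = 126.
Iteration 3: 37 > -1 holds -> n = 37 - 5 = 32, sm = 126 + 32 = 158.
Iteration 4: 32 > -1 holds -> n = 32 - 5 = 27, sm = 158 + 27 = 185.
Iteration 5: 27 > -1 holds -> n = 27 - 5 = 22, sm = 185 + 22 = 207.
Iteration 6: 22 > -1 holds -> n = 22 - 5 = 17, sm = 207 + 17 = 224.
Iteration 7: 17 > -1 holds -> n = 17 - 5 = 12, sm = 224 + 12 = 236.
Iteration 8: 12 > -1 holds -> n = 12 - 5 = 7, sm = 236 + 7 = 243.
Iteration 9: 7 > -1 holds -> n = 7 - 5 = 2, sm = 243 + 2 = 245.
Iteration 10: 2 > -1 holds -> n = 2 - 5 = -3, sm = 245 + -3 = 242.
Iteration 11: -3 > -1 fails; recursion stops.
n values: 47, 42, 37, 32, 27, 22, 17, 12, 7, 2, -3; the maximum is 47.

47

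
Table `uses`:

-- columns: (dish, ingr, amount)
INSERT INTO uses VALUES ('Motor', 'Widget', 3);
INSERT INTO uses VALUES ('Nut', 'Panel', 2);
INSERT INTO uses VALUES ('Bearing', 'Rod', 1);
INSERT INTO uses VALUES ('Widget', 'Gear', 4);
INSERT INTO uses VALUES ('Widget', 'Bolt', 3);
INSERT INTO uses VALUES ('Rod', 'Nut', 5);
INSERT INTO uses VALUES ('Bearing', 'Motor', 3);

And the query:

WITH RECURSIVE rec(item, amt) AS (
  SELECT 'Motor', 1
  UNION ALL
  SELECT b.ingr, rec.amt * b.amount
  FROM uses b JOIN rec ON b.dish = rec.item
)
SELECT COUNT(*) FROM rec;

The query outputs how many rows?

4

Base: (Motor, amt=1).
Iteration 1: components of {Motor} -> Widget = 1*3 = 3.
Iteration 2: components of {Widget} -> Bolt = 3*3 = 9, Gear = 3*4 = 12.
Iteration 3: no further components; recursion stops.
Total rows emitted: 4.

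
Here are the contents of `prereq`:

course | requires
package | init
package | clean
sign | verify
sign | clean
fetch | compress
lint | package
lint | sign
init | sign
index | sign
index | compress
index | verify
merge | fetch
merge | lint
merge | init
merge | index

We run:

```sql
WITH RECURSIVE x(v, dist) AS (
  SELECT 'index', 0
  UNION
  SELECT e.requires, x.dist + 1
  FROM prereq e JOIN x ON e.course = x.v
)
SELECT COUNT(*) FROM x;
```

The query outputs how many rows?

6

Base: (index, dist=0).
Iteration 1: edges from {index} -> (compress, dist=1), (sign, dist=1), (verify, dist=1).
Iteration 2: edges from {compress,sign,verify} -> (clean, dist=2), (verify, dist=2).
Iteration 3: no outgoing edges from {clean,verify}; recursion stops.
Total rows emitted: 6.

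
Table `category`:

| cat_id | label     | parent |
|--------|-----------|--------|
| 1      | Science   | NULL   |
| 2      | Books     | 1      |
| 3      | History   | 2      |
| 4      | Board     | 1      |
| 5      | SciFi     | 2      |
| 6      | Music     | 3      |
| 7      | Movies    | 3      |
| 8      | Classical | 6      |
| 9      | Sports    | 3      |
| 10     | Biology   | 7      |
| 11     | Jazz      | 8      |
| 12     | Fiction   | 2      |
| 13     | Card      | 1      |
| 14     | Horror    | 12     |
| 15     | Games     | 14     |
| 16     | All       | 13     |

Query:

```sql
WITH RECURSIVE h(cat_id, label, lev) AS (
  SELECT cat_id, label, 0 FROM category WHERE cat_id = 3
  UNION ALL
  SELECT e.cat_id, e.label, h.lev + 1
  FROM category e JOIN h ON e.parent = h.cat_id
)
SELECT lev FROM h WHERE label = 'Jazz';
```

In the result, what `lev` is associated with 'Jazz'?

3

Base: cat_id=3 (History) at lev 0.
Iteration 1: rows with parent in {3} -> Music (id 6, lev 1), Movies (id 7, lev 1), Sports (id 9, lev 1).
Iteration 2: rows with parent in {6,7,9} -> Classical (id 8, lev 2), Biology (id 10, lev 2).
Iteration 3: rows with parent in {8,10} -> Jazz (id 11, lev 3).
Iteration 4: no rows with parent in {11}; recursion stops.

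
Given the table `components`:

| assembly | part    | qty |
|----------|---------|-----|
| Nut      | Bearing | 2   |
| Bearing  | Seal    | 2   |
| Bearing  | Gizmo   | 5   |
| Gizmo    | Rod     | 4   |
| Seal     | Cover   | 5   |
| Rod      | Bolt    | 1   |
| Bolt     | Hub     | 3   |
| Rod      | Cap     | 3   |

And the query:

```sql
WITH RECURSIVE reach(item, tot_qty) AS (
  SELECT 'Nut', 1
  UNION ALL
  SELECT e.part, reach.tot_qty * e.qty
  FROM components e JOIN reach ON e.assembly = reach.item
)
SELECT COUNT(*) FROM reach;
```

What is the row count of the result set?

9

Base: (Nut, tot_qty=1).
Iteration 1: components of {Nut} -> Bearing = 1*2 = 2.
Iteration 2: components of {Bearing} -> Gizmo = 2*5 = 10, Seal = 2*2 = 4.
Iteration 3: components of {Gizmo,Seal} -> Cover = 4*5 = 20, Rod = 10*4 = 40.
Iteration 4: components of {Cover,Rod} -> Bolt = 40*1 = 40, Cap = 40*3 = 120.
Iteration 5: components of {Bolt,Cap} -> Hub = 40*3 = 120.
Iteration 6: no further components; recursion stops.
Total rows emitted: 9.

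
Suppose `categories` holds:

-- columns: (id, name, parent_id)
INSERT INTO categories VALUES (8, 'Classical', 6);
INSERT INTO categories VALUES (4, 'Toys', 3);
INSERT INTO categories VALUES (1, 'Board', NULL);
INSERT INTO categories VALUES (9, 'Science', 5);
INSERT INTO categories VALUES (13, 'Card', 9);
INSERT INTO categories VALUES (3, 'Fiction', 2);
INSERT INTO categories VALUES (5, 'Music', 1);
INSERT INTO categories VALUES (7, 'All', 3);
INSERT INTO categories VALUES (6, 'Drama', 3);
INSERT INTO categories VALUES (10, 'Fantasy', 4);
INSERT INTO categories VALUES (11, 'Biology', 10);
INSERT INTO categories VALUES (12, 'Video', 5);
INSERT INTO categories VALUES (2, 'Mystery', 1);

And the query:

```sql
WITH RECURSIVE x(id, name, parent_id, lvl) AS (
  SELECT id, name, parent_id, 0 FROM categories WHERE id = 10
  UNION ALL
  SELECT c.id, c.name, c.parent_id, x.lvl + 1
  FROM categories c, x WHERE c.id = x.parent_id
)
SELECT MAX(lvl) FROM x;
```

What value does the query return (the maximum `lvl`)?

4

Base: id=10 (Fantasy), parent_id=4, lvl 0.
Iteration 1: join on id=4 -> Toys (id 4, parent_id=3, lvl 1).
Iteration 2: join on id=3 -> Fiction (id 3, parent_id=2, lvl 2).
Iteration 3: join on id=2 -> Mystery (id 2, parent_id=1, lvl 3).
Iteration 4: join on id=1 -> Board (id 1, parent_id=NULL, lvl 4).
Iteration 5: parent_id is NULL; no match; recursion stops.
lvl values: 0, 1, 2, 3, 4; the maximum is 4.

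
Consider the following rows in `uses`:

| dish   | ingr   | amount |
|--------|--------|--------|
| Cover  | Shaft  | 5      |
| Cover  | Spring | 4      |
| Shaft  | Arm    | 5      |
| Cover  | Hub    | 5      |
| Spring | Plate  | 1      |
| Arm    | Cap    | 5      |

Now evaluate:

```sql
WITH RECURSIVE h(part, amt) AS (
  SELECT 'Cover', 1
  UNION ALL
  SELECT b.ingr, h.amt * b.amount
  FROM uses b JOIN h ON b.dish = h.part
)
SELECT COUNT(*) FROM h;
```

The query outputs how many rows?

7

Base: (Cover, amt=1).
Iteration 1: components of {Cover} -> Hub = 1*5 = 5, Shaft = 1*5 = 5, Spring = 1*4 = 4.
Iteration 2: components of {Hub,Shaft,Spring} -> Arm = 5*5 = 25, Plate = 4*1 = 4.
Iteration 3: components of {Arm,Plate} -> Cap = 25*5 = 125.
Iteration 4: no further components; recursion stops.
Total rows emitted: 7.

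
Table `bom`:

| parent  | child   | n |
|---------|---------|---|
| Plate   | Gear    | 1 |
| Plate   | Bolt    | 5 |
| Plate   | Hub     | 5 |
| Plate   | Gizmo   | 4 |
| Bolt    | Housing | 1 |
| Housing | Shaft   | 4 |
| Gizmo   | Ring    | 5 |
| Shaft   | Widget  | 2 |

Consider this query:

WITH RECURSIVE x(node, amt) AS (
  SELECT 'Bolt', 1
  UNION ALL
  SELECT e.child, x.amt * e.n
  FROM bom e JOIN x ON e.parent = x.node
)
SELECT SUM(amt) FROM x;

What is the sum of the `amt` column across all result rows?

Base: (Bolt, amt=1).
Iteration 1: components of {Bolt} -> Housing = 1*1 = 1.
Iteration 2: components of {Housing} -> Shaft = 1*4 = 4.
Iteration 3: components of {Shaft} -> Widget = 4*2 = 8.
Iteration 4: no further components; recursion stops.
SUM(amt) = 1 + 1 + 4 + 8 = 14.

14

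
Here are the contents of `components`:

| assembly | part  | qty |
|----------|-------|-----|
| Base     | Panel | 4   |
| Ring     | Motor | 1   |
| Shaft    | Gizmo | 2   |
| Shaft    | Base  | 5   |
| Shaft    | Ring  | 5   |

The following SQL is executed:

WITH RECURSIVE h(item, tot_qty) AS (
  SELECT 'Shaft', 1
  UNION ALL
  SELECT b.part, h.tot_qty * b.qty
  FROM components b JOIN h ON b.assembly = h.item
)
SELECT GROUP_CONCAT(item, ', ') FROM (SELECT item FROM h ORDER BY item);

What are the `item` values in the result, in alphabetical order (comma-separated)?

Base: (Shaft, tot_qty=1).
Iteration 1: components of {Shaft} -> Base = 1*5 = 5, Gizmo = 1*2 = 2, Ring = 1*5 = 5.
Iteration 2: components of {Base,Gizmo,Ring} -> Motor = 5*1 = 5, Panel = 5*4 = 20.
Iteration 3: no further components; recursion stops.

Base, Gizmo, Motor, Panel, Ring, Shaft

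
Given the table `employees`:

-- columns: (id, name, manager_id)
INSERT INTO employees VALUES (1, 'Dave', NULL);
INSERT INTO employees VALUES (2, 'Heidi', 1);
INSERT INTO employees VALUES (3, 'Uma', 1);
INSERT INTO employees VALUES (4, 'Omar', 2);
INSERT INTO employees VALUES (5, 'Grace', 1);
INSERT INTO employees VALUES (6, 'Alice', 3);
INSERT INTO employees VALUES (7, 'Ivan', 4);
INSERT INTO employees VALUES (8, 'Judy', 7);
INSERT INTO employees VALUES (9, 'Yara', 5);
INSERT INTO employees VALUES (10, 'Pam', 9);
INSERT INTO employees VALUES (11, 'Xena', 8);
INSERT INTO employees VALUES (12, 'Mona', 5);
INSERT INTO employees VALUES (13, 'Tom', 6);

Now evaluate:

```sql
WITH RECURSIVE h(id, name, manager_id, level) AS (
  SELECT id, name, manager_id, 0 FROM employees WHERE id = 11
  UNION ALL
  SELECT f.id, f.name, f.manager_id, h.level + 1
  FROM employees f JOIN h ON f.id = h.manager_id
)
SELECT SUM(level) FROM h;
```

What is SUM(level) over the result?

Base: id=11 (Xena), manager_id=8, level 0.
Iteration 1: join on id=8 -> Judy (id 8, manager_id=7, level 1).
Iteration 2: join on id=7 -> Ivan (id 7, manager_id=4, level 2).
Iteration 3: join on id=4 -> Omar (id 4, manager_id=2, level 3).
Iteration 4: join on id=2 -> Heidi (id 2, manager_id=1, level 4).
Iteration 5: join on id=1 -> Dave (id 1, manager_id=NULL, level 5).
Iteration 6: manager_id is NULL; no match; recursion stops.
SUM(level) = 0 + 1 + 2 + 3 + 4 + 5 = 15.

15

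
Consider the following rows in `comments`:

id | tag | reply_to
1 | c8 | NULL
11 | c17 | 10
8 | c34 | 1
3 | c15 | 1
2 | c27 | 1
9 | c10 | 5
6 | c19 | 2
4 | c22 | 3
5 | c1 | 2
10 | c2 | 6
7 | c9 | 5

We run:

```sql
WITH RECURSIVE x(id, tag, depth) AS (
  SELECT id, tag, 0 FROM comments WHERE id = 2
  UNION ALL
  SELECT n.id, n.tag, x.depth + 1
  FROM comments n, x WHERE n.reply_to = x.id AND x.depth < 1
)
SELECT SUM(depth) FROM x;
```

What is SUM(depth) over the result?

Base: id=2 (c27) at depth 0.
Iteration 1: rows with reply_to in {2} -> c1 (id 5, depth 1), c19 (id 6, depth 1).
Iteration 2: depth < 1 fails for all current rows; recursion stops.
SUM(depth) = 0 + 1 + 1 = 2.

2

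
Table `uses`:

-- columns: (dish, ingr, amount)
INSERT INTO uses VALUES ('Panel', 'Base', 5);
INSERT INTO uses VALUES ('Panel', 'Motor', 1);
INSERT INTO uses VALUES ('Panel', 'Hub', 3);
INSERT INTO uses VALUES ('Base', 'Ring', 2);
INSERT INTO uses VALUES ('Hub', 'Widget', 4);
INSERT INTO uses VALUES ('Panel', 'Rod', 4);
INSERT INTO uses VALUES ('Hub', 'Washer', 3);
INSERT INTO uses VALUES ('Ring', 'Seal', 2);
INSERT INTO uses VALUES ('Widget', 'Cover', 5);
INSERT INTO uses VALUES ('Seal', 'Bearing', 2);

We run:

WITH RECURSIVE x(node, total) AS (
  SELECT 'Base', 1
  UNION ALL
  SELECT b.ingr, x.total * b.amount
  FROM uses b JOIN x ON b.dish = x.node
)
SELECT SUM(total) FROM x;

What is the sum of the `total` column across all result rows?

15

Base: (Base, total=1).
Iteration 1: components of {Base} -> Ring = 1*2 = 2.
Iteration 2: components of {Ring} -> Seal = 2*2 = 4.
Iteration 3: components of {Seal} -> Bearing = 4*2 = 8.
Iteration 4: no further components; recursion stops.
SUM(total) = 1 + 2 + 4 + 8 = 15.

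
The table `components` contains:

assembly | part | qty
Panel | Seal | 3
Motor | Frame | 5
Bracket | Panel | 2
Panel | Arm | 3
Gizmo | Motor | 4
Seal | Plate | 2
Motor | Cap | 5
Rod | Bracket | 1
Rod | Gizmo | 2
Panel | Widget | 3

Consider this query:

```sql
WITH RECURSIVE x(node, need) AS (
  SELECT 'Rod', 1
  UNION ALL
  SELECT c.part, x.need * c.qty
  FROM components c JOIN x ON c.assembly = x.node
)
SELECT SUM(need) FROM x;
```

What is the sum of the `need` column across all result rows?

Base: (Rod, need=1).
Iteration 1: components of {Rod} -> Bracket = 1*1 = 1, Gizmo = 1*2 = 2.
Iteration 2: components of {Bracket,Gizmo} -> Motor = 2*4 = 8, Panel = 1*2 = 2.
Iteration 3: components of {Motor,Panel} -> Arm = 2*3 = 6, Cap = 8*5 = 40, Frame = 8*5 = 40, Seal = 2*3 = 6, Widget = 2*3 = 6.
Iteration 4: components of {Arm,Cap,Frame,Seal,Widget} -> Plate = 6*2 = 12.
Iteration 5: no further components; recursion stops.
SUM(need) = 1 + 2 + 1 + 8 + 2 + 40 + 40 + 6 + 6 + 6 + 12 = 124.

124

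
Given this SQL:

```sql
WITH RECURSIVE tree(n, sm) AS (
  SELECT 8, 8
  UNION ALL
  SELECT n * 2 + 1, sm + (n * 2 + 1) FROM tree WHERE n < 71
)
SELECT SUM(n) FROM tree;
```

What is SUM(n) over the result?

Base: n=8, sm=8.
Iteration 1: 8 < 71 holds -> n = 8 * 2 + 1 = 17, sm = 8 + 17 = 25.
Iteration 2: 17 < 71 holds -> n = 17 * 2 + 1 = 35, sm = 25 + 35 = 60.
Iteration 3: 35 < 71 holds -> n = 35 * 2 + 1 = 71, sm = 60 + 71 = 131.
Iteration 4: 71 < 71 fails; recursion stops.
SUM(n) = 8 + 17 + 35 + 71 = 131.

131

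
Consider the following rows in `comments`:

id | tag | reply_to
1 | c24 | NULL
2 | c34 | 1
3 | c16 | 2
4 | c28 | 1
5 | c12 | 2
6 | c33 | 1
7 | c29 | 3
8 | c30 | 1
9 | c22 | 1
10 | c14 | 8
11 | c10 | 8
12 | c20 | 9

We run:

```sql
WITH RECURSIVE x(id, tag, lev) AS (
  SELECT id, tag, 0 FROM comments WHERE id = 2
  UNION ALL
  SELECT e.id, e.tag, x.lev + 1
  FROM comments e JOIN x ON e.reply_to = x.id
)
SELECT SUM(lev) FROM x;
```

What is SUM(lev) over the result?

4

Base: id=2 (c34) at lev 0.
Iteration 1: rows with reply_to in {2} -> c16 (id 3, lev 1), c12 (id 5, lev 1).
Iteration 2: rows with reply_to in {3,5} -> c29 (id 7, lev 2).
Iteration 3: no rows with reply_to in {7}; recursion stops.
SUM(lev) = 0 + 1 + 1 + 2 = 4.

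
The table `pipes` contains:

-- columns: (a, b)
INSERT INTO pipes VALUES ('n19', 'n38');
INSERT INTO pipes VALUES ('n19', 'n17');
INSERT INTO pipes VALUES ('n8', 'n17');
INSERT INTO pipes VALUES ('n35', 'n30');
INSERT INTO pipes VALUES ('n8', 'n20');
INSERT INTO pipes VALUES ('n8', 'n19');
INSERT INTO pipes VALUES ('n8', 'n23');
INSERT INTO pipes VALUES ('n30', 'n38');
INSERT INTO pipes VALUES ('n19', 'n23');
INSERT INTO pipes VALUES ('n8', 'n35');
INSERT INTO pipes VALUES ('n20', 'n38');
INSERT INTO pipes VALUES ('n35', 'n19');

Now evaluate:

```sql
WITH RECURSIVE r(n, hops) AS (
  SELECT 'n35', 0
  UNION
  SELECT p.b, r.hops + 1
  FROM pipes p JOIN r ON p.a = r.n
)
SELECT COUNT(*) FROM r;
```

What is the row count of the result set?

Base: (n35, hops=0).
Iteration 1: edges from {n35} -> (n19, hops=1), (n30, hops=1).
Iteration 2: edges from {n19,n30} -> (n17, hops=2), (n23, hops=2), (n38, hops=2). [UNION drops 1 duplicate row(s)]
Iteration 3: no outgoing edges from {n17,n23,n38}; recursion stops.
Total rows emitted: 6.

6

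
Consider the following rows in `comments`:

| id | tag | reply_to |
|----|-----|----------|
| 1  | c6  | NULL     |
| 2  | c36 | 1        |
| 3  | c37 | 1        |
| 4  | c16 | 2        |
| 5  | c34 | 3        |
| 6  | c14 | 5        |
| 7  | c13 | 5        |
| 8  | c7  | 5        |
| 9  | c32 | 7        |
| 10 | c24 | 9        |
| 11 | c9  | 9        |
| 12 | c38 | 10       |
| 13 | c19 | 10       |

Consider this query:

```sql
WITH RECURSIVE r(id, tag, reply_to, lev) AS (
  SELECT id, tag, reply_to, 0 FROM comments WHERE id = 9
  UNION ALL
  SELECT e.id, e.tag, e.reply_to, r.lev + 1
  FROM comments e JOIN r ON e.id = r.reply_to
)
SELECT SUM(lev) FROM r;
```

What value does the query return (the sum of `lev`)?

10

Base: id=9 (c32), reply_to=7, lev 0.
Iteration 1: join on id=7 -> c13 (id 7, reply_to=5, lev 1).
Iteration 2: join on id=5 -> c34 (id 5, reply_to=3, lev 2).
Iteration 3: join on id=3 -> c37 (id 3, reply_to=1, lev 3).
Iteration 4: join on id=1 -> c6 (id 1, reply_to=NULL, lev 4).
Iteration 5: reply_to is NULL; no match; recursion stops.
SUM(lev) = 0 + 1 + 2 + 3 + 4 = 10.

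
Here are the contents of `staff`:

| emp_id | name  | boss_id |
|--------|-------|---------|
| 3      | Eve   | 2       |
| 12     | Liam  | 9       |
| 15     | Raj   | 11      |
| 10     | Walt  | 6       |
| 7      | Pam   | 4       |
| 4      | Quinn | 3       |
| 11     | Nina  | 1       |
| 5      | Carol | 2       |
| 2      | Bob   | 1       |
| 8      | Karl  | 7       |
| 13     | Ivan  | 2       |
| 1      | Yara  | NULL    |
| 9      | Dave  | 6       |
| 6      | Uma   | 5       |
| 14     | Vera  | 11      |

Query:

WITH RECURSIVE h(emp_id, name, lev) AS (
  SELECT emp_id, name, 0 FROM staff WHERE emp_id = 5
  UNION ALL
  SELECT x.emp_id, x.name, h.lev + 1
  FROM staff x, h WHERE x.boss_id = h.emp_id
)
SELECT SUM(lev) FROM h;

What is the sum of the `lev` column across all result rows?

8

Base: emp_id=5 (Carol) at lev 0.
Iteration 1: rows with boss_id in {5} -> Uma (id 6, lev 1).
Iteration 2: rows with boss_id in {6} -> Dave (id 9, lev 2), Walt (id 10, lev 2).
Iteration 3: rows with boss_id in {9,10} -> Liam (id 12, lev 3).
Iteration 4: no rows with boss_id in {12}; recursion stops.
SUM(lev) = 0 + 1 + 2 + 2 + 3 = 8.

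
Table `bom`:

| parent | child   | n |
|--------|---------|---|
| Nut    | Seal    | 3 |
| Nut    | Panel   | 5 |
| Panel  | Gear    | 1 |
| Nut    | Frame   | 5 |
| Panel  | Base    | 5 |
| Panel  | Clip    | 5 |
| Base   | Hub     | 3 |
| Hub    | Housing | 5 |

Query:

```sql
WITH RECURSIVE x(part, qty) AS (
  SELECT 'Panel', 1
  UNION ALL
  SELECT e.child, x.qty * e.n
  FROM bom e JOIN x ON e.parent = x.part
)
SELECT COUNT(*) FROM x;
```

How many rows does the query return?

6

Base: (Panel, qty=1).
Iteration 1: components of {Panel} -> Base = 1*5 = 5, Clip = 1*5 = 5, Gear = 1*1 = 1.
Iteration 2: components of {Base,Clip,Gear} -> Hub = 5*3 = 15.
Iteration 3: components of {Hub} -> Housing = 15*5 = 75.
Iteration 4: no further components; recursion stops.
Total rows emitted: 6.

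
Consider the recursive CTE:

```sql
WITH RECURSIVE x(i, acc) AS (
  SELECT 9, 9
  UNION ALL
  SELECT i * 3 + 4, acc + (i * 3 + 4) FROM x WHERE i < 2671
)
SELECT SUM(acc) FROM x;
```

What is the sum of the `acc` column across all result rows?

5931

Base: i=9, acc=9.
Iteration 1: 9 < 2671 holds -> i = 9 * 3 + 4 = 31, acc = 9 + 31 = 40.
Iteration 2: 31 < 2671 holds -> i = 31 * 3 + 4 = 97, acc = 40 + 97 = 137.
Iteration 3: 97 < 2671 holds -> i = 97 * 3 + 4 = 295, acc = 137 + 295 = 432.
Iteration 4: 295 < 2671 holds -> i = 295 * 3 + 4 = 889, acc = 432 + 889 = 1321.
Iteration 5: 889 < 2671 holds -> i = 889 * 3 + 4 = 2671, acc = 1321 + 2671 = 3992.
Iteration 6: 2671 < 2671 fails; recursion stops.
SUM(acc) = 9 + 40 + 137 + 432 + 1321 + 3992 = 5931.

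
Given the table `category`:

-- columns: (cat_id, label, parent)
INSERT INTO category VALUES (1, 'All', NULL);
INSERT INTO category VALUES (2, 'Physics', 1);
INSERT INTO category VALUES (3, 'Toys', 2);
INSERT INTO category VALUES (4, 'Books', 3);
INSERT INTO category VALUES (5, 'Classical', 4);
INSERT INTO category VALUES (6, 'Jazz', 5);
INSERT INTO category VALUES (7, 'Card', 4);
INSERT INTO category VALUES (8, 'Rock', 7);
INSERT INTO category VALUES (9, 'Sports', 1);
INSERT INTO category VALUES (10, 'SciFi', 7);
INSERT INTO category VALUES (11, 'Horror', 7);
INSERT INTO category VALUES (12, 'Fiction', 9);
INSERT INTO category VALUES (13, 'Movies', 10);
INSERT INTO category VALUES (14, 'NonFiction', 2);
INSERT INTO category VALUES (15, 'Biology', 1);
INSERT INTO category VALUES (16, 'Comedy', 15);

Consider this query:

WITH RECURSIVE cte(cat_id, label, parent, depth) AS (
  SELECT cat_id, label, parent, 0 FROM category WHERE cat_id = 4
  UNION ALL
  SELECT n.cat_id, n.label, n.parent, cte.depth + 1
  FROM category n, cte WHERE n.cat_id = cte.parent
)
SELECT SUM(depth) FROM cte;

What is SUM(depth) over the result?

Base: cat_id=4 (Books), parent=3, depth 0.
Iteration 1: join on cat_id=3 -> Toys (id 3, parent=2, depth 1).
Iteration 2: join on cat_id=2 -> Physics (id 2, parent=1, depth 2).
Iteration 3: join on cat_id=1 -> All (id 1, parent=NULL, depth 3).
Iteration 4: parent is NULL; no match; recursion stops.
SUM(depth) = 0 + 1 + 2 + 3 = 6.

6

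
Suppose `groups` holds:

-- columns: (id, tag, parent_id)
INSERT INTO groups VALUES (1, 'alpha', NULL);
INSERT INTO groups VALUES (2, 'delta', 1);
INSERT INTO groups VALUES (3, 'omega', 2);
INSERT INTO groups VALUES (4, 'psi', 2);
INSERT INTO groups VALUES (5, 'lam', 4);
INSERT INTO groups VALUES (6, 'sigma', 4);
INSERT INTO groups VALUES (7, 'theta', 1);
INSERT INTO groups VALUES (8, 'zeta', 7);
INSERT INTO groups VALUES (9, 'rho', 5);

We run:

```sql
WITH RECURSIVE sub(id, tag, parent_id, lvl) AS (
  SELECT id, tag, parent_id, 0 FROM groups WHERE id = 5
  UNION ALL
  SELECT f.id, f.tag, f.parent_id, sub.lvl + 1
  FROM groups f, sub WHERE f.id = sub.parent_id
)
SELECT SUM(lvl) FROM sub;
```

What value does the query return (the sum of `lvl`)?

Base: id=5 (lam), parent_id=4, lvl 0.
Iteration 1: join on id=4 -> psi (id 4, parent_id=2, lvl 1).
Iteration 2: join on id=2 -> delta (id 2, parent_id=1, lvl 2).
Iteration 3: join on id=1 -> alpha (id 1, parent_id=NULL, lvl 3).
Iteration 4: parent_id is NULL; no match; recursion stops.
SUM(lvl) = 0 + 1 + 2 + 3 = 6.

6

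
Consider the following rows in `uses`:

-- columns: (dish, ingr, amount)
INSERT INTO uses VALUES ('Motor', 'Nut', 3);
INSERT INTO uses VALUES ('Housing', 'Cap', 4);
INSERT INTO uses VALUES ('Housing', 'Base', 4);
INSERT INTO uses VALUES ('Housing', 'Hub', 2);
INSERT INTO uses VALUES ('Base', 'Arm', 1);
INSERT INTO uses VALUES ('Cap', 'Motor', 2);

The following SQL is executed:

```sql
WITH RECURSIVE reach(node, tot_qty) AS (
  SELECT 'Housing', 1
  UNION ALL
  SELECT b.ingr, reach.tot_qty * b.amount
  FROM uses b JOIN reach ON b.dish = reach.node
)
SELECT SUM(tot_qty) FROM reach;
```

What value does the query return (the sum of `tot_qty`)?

47

Base: (Housing, tot_qty=1).
Iteration 1: components of {Housing} -> Base = 1*4 = 4, Cap = 1*4 = 4, Hub = 1*2 = 2.
Iteration 2: components of {Base,Cap,Hub} -> Arm = 4*1 = 4, Motor = 4*2 = 8.
Iteration 3: components of {Arm,Motor} -> Nut = 8*3 = 24.
Iteration 4: no further components; recursion stops.
SUM(tot_qty) = 1 + 4 + 4 + 2 + 8 + 4 + 24 = 47.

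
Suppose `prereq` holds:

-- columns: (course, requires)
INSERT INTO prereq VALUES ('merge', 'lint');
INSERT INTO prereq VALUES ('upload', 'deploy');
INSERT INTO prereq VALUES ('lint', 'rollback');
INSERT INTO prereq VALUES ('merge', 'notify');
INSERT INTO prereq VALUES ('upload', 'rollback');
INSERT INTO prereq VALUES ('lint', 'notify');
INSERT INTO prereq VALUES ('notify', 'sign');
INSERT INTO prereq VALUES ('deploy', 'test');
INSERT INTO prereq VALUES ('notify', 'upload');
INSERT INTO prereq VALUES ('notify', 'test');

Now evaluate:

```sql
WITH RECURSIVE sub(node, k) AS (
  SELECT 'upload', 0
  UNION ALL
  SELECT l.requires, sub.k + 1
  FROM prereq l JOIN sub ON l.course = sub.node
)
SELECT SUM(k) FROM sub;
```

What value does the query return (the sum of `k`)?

4

Base: (upload, k=0).
Iteration 1: edges from {upload} -> (deploy, k=1), (rollback, k=1).
Iteration 2: edges from {deploy,rollback} -> (test, k=2).
Iteration 3: no outgoing edges from {test}; recursion stops.
SUM(k) = 0 + 1 + 1 + 2 = 4.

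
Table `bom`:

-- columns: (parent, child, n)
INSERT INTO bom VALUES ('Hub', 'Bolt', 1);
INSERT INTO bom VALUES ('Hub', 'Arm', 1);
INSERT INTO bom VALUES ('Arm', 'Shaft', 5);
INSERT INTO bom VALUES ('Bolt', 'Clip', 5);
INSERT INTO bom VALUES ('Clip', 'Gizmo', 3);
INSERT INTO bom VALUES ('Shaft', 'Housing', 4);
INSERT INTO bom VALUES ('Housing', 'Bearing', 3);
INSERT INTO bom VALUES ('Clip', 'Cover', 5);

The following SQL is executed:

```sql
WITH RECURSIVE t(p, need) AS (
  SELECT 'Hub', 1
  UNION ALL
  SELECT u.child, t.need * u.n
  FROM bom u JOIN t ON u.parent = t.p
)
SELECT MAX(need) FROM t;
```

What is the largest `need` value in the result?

60

Base: (Hub, need=1).
Iteration 1: components of {Hub} -> Arm = 1*1 = 1, Bolt = 1*1 = 1.
Iteration 2: components of {Arm,Bolt} -> Clip = 1*5 = 5, Shaft = 1*5 = 5.
Iteration 3: components of {Clip,Shaft} -> Cover = 5*5 = 25, Gizmo = 5*3 = 15, Housing = 5*4 = 20.
Iteration 4: components of {Cover,Gizmo,Housing} -> Bearing = 20*3 = 60.
Iteration 5: no further components; recursion stops.
need values: 1, 1, 1, 5, 5, 15, 25, 20, 60; the maximum is 60.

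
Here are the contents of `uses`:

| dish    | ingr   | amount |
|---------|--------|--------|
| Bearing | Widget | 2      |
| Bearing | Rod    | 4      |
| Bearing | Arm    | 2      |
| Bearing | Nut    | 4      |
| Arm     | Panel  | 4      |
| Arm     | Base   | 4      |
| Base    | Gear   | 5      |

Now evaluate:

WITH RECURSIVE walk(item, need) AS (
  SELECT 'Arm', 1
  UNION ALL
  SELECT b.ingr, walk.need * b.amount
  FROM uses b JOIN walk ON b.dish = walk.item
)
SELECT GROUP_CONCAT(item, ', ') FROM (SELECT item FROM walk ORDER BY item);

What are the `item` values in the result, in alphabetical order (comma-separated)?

Base: (Arm, need=1).
Iteration 1: components of {Arm} -> Base = 1*4 = 4, Panel = 1*4 = 4.
Iteration 2: components of {Base,Panel} -> Gear = 4*5 = 20.
Iteration 3: no further components; recursion stops.

Arm, Base, Gear, Panel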